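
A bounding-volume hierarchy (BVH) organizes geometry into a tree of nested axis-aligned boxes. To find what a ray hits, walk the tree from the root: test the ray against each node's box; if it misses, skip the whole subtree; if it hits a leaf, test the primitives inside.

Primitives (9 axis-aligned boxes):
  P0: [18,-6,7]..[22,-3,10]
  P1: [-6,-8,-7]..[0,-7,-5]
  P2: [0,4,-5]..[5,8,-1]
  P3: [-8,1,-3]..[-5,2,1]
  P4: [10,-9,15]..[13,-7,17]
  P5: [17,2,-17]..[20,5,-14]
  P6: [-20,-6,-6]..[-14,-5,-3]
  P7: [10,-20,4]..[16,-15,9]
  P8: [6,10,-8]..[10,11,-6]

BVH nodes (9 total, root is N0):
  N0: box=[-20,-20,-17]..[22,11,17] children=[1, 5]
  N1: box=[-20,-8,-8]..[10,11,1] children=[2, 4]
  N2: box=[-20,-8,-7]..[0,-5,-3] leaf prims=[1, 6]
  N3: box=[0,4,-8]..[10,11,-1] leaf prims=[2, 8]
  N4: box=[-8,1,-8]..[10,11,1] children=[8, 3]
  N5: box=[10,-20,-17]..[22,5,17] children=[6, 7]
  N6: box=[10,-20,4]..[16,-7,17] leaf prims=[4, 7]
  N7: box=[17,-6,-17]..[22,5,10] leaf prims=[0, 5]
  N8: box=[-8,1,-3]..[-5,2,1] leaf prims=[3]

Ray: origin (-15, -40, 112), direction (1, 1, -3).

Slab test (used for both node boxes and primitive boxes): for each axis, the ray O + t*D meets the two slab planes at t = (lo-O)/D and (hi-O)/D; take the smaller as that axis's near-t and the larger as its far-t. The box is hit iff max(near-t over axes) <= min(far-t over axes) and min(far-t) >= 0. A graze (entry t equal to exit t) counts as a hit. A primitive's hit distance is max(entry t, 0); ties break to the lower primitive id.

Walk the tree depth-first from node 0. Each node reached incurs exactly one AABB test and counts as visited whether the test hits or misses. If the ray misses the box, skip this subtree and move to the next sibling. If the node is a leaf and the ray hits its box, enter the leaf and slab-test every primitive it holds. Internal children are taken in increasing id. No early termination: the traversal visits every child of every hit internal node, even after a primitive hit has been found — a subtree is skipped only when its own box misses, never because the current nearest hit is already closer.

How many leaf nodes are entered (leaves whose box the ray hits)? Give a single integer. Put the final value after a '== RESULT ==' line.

Walk:
N0 x:[-5,37] y:[20,51] z:[95/3,43] -> hit [95/3,37], descend [1, 5]
  N1 x:[-5,25] y:[32,51] z:[37,40] -> miss, prune
  N5 x:[25,37] y:[20,45] z:[95/3,43] -> hit [95/3,37], descend [6, 7]
    N6 x:[25,31] y:[20,33] z:[95/3,36] -> miss, prune
    N7 x:[32,37] y:[34,45] z:[34,43] -> hit [34,37] leaf, test {P0@t=34, P5(miss)}

5 AABB tests over nodes [0, 1, 5, 6, 7]; 1 leaf entered; closest P0.

== RESULT ==
1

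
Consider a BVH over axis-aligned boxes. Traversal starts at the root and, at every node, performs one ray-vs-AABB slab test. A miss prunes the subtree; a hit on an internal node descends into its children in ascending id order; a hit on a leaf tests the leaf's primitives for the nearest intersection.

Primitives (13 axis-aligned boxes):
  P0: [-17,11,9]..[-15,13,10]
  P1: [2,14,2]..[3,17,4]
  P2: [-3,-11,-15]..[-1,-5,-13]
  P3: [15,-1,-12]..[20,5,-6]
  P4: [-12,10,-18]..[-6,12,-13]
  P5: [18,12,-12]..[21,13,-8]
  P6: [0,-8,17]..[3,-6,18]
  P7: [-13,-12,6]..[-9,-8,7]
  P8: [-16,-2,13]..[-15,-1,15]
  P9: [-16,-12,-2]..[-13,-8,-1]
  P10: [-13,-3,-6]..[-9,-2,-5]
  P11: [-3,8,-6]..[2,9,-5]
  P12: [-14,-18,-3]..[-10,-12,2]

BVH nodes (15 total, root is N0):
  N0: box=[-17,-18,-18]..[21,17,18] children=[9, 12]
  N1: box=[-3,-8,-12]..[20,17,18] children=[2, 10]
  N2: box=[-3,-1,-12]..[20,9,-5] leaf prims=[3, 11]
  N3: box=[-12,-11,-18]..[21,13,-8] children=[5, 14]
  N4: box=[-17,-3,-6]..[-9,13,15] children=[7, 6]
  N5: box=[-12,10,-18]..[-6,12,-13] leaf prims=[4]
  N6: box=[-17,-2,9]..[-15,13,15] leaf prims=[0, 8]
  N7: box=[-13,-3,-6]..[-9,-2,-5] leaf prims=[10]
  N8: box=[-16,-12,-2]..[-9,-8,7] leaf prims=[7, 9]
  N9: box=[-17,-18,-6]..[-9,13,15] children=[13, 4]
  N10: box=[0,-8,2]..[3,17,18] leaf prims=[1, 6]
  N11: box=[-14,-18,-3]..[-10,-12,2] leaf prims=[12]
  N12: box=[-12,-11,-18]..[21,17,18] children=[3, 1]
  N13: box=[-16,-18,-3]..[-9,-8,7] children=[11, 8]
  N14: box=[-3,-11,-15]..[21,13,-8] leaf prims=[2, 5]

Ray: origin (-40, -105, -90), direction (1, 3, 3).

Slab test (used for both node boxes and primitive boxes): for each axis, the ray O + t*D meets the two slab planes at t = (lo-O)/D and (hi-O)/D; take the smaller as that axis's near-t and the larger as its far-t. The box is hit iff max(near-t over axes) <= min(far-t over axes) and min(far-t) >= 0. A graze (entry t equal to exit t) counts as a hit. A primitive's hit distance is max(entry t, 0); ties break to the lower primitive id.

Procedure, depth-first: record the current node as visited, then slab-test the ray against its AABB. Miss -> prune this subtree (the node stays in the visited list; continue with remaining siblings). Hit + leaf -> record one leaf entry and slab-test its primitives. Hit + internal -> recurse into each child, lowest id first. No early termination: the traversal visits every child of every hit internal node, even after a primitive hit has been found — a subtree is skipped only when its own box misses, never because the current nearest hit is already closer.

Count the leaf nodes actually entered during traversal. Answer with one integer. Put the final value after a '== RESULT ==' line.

Traverse from the root:
N0 x:[23,61] y:[29,122/3] z:[24,36] -> hit [29,36], descend [9, 12]
  N9 x:[23,31] y:[29,118/3] z:[28,35] -> hit [29,31], descend [4, 13]
    N4 x:[23,31] y:[34,118/3] z:[28,35] -> miss, prune
    N13 x:[24,31] y:[29,97/3] z:[29,97/3] -> hit [29,31], descend [8, 11]
      N8 x:[24,31] y:[31,97/3] z:[88/3,97/3] -> hit [31,31] leaf, test {P7(miss), P9(miss)}
      N11 x:[26,30] y:[29,31] z:[29,92/3] -> hit [29,30] leaf, test {P12@t=29}
  N12 x:[28,61] y:[94/3,122/3] z:[24,36] -> hit [94/3,36], descend [1, 3]
    N1 x:[37,60] y:[97/3,122/3] z:[26,36] -> miss, prune
    N3 x:[28,61] y:[94/3,118/3] z:[24,82/3] -> miss, prune

order=[0, 9, 4, 13, 8, 11, 12, 1, 3]  |boxes|=9  |leaves|=2  hit=P12

== RESULT ==
2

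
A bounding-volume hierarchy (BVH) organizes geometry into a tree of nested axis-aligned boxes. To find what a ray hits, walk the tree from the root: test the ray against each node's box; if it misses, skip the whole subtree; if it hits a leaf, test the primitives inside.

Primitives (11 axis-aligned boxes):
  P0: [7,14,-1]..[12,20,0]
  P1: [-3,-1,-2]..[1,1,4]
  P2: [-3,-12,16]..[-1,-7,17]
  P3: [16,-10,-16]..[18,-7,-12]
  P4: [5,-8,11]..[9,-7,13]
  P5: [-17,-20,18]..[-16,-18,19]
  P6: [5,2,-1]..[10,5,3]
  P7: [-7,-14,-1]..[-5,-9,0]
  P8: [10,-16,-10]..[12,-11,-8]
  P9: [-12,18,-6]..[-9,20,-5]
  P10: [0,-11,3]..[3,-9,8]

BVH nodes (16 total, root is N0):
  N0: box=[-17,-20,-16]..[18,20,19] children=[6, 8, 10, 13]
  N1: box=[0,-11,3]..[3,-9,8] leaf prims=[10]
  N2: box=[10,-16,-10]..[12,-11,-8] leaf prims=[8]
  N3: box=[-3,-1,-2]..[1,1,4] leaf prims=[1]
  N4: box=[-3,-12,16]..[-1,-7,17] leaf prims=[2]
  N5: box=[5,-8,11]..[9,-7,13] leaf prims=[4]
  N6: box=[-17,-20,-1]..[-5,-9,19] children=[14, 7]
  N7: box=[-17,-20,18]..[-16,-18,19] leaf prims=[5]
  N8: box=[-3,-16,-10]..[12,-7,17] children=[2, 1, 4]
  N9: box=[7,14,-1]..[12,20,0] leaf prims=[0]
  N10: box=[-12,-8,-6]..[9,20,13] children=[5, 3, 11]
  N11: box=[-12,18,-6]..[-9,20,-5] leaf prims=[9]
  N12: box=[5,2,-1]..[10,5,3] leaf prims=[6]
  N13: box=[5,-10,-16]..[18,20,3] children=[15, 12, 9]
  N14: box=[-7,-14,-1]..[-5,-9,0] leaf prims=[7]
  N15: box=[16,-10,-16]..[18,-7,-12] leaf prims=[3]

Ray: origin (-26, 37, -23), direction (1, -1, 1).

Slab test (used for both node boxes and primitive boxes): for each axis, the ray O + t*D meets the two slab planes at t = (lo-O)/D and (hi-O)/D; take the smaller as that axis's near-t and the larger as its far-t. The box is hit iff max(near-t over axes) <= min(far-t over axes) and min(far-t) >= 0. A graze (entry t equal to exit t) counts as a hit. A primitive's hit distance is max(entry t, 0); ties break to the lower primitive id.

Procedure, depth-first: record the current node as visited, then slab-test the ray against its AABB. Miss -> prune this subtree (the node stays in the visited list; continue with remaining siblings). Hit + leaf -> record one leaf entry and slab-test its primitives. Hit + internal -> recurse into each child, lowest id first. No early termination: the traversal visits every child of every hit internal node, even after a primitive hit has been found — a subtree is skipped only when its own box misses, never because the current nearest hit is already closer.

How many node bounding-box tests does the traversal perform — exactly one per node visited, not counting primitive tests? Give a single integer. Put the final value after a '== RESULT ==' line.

Traverse from the root:
N0 x:[9,44] y:[17,57] z:[7,42] -> hit [17,42], descend [6, 8, 10, 13]
  N6 x:[9,21] y:[46,57] z:[22,42] -> miss, prune
  N8 x:[23,38] y:[44,53] z:[13,40] -> miss, prune
  N10 x:[14,35] y:[17,45] z:[17,36] -> hit [17,35], descend [3, 5, 11]
    N3 x:[23,27] y:[36,38] z:[21,27] -> miss, prune
    N5 x:[31,35] y:[44,45] z:[34,36] -> miss, prune
    N11 x:[14,17] y:[17,19] z:[17,18] -> hit [17,17] leaf, test {P9@t=17}
  N13 x:[31,44] y:[17,47] z:[7,26] -> miss, prune

Summary -> nodes [0, 6, 8, 10, 3, 5, 11, 13]; box-tests=8; leaf-entries=1; first=P9

== RESULT ==
8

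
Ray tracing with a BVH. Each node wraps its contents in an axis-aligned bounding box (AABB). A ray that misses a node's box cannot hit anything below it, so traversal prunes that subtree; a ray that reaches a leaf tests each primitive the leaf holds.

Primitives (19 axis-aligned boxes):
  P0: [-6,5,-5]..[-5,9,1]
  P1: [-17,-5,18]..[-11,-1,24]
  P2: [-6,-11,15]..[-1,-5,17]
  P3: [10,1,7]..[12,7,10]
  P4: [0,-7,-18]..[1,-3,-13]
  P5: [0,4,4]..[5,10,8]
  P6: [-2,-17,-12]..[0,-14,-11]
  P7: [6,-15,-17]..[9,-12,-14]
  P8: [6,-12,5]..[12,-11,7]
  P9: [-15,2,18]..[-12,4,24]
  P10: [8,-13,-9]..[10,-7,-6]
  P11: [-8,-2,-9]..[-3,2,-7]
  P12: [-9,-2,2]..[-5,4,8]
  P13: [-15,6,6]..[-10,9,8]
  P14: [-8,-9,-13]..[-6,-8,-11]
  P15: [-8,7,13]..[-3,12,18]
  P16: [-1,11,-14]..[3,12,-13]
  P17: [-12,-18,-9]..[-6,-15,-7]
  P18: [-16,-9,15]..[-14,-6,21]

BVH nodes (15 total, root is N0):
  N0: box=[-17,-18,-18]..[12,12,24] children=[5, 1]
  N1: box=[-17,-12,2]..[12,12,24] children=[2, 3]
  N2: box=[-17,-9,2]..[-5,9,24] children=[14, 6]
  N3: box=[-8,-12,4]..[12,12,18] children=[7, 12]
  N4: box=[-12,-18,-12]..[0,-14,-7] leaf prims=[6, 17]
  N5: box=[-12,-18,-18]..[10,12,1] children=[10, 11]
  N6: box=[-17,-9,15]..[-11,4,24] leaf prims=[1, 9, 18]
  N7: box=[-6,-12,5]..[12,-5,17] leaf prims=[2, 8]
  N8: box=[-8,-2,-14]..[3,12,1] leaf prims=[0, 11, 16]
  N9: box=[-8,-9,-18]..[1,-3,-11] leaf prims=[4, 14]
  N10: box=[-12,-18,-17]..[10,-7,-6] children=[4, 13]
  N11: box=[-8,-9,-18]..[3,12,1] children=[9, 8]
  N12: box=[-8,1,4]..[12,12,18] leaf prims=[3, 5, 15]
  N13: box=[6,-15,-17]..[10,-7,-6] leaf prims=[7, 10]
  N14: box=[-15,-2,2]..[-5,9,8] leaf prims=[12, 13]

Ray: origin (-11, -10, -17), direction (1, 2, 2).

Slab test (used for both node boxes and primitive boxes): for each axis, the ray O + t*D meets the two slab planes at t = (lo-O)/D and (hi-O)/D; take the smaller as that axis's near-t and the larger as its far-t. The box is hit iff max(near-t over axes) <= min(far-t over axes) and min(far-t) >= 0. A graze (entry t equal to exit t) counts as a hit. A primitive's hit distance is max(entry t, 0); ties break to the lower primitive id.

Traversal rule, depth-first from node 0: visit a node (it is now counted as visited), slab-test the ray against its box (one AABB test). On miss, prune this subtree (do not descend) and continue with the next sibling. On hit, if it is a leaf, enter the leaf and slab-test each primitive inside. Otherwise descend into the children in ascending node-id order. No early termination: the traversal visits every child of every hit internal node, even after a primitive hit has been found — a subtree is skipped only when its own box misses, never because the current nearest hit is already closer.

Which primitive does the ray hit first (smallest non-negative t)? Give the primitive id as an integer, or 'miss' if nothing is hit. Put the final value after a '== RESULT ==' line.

Trace the traversal:
N0 x:[-6,23] y:[-4,11] z:[-1/2,41/2] -> hit [-1/2,11], descend [1, 5]
  N1 x:[-6,23] y:[-1,11] z:[19/2,41/2] -> hit [19/2,11], descend [2, 3]
    N2 x:[-6,6] y:[1/2,19/2] z:[19/2,41/2] -> miss, prune
    N3 x:[3,23] y:[-1,11] z:[21/2,35/2] -> hit [21/2,11], descend [7, 12]
      N7 x:[5,23] y:[-1,5/2] z:[11,17] -> miss, prune
      N12 x:[3,23] y:[11/2,11] z:[21/2,35/2] -> hit [21/2,11] leaf, test {P3(miss), P5(miss), P15(miss)}
  N5 x:[-1,21] y:[-4,11] z:[-1/2,9] -> hit [-1/2,9], descend [10, 11]
    N10 x:[-1,21] y:[-4,3/2] z:[0,11/2] -> hit [0,3/2], descend [4, 13]
      N4 x:[-1,11] y:[-4,-2] z:[5/2,5] -> miss, prune
      N13 x:[17,21] y:[-5/2,3/2] z:[0,11/2] -> miss, prune
    N11 x:[3,14] y:[1/2,11] z:[-1/2,9] -> hit [3,9], descend [8, 9]
      N8 x:[3,14] y:[4,11] z:[3/2,9] -> hit [4,9] leaf, test {P0(miss), P11@t=4, P16(miss)}
      N9 x:[3,12] y:[1/2,7/2] z:[-1/2,3] -> hit [3,3] leaf, test {P4(miss), P14(miss)}

order=[0, 1, 2, 3, 7, 12, 5, 10, 4, 13, 11, 8, 9]  |boxes|=13  |leaves|=3  hit=P11

== RESULT ==
11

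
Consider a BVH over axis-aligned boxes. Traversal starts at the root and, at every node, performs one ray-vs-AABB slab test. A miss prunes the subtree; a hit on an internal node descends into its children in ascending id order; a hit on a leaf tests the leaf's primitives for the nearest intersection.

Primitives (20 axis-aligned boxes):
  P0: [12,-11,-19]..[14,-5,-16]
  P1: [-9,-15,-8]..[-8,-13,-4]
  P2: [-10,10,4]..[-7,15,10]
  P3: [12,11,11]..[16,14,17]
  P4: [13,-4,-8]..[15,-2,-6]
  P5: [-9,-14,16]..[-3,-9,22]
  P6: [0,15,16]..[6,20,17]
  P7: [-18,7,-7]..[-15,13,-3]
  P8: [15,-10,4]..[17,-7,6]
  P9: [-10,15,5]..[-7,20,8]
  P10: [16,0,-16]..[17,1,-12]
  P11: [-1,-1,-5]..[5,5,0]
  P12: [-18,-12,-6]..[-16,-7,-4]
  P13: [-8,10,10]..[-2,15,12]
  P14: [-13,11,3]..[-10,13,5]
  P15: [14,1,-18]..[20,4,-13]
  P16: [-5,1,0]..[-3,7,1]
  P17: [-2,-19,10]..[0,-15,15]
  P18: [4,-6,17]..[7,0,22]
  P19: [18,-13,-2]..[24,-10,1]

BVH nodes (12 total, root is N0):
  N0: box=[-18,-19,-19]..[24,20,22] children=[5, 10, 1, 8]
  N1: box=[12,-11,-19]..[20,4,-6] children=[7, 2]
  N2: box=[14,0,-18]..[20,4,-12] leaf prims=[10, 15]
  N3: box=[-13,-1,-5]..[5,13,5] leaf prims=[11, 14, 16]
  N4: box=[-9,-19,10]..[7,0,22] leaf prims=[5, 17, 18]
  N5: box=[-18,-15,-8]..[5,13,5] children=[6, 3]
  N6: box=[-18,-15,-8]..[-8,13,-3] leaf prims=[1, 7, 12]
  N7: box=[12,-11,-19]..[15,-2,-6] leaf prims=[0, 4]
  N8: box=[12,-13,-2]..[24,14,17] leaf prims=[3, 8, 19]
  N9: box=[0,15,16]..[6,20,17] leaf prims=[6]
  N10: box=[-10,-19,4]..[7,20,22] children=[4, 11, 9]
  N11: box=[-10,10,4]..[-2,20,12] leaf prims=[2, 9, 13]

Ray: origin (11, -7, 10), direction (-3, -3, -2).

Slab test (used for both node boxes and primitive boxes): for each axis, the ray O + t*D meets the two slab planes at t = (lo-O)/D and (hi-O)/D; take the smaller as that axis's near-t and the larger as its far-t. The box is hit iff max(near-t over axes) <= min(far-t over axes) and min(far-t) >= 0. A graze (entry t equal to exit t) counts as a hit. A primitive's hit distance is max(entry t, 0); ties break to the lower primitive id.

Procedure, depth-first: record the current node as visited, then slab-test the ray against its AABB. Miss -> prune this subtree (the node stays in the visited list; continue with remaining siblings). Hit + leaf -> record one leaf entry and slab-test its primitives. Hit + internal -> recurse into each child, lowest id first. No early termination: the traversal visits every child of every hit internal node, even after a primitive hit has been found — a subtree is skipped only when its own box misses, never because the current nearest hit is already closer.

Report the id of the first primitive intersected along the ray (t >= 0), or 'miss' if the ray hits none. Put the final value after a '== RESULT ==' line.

Trace the traversal:
N0 x:[-13/3,29/3] y:[-9,4] z:[-6,29/2] -> hit [-13/3,4], descend [1, 5, 8, 10]
  N1 x:[-3,-1/3] y:[-11/3,4/3] z:[8,29/2] -> miss, prune
  N5 x:[2,29/3] y:[-20/3,8/3] z:[5/2,9] -> hit [5/2,8/3], descend [3, 6]
    N3 x:[2,8] y:[-20/3,-2] z:[5/2,15/2] -> miss, prune
    N6 x:[19/3,29/3] y:[-20/3,8/3] z:[13/2,9] -> miss, prune
  N8 x:[-13/3,-1/3] y:[-7,2] z:[-7/2,6] -> miss, prune
  N10 x:[4/3,7] y:[-9,4] z:[-6,3] -> hit [4/3,3], descend [4, 9, 11]
    N4 x:[4/3,20/3] y:[-7/3,4] z:[-6,0] -> miss, prune
    N9 x:[5/3,11/3] y:[-9,-22/3] z:[-7/2,-3] -> miss, prune
    N11 x:[13/3,7] y:[-9,-17/3] z:[-1,3] -> miss, prune

10 AABB tests over nodes [0, 1, 5, 3, 6, 8, 10, 4, 9, 11]; 0 leaves entered; closest miss.

== RESULT ==
miss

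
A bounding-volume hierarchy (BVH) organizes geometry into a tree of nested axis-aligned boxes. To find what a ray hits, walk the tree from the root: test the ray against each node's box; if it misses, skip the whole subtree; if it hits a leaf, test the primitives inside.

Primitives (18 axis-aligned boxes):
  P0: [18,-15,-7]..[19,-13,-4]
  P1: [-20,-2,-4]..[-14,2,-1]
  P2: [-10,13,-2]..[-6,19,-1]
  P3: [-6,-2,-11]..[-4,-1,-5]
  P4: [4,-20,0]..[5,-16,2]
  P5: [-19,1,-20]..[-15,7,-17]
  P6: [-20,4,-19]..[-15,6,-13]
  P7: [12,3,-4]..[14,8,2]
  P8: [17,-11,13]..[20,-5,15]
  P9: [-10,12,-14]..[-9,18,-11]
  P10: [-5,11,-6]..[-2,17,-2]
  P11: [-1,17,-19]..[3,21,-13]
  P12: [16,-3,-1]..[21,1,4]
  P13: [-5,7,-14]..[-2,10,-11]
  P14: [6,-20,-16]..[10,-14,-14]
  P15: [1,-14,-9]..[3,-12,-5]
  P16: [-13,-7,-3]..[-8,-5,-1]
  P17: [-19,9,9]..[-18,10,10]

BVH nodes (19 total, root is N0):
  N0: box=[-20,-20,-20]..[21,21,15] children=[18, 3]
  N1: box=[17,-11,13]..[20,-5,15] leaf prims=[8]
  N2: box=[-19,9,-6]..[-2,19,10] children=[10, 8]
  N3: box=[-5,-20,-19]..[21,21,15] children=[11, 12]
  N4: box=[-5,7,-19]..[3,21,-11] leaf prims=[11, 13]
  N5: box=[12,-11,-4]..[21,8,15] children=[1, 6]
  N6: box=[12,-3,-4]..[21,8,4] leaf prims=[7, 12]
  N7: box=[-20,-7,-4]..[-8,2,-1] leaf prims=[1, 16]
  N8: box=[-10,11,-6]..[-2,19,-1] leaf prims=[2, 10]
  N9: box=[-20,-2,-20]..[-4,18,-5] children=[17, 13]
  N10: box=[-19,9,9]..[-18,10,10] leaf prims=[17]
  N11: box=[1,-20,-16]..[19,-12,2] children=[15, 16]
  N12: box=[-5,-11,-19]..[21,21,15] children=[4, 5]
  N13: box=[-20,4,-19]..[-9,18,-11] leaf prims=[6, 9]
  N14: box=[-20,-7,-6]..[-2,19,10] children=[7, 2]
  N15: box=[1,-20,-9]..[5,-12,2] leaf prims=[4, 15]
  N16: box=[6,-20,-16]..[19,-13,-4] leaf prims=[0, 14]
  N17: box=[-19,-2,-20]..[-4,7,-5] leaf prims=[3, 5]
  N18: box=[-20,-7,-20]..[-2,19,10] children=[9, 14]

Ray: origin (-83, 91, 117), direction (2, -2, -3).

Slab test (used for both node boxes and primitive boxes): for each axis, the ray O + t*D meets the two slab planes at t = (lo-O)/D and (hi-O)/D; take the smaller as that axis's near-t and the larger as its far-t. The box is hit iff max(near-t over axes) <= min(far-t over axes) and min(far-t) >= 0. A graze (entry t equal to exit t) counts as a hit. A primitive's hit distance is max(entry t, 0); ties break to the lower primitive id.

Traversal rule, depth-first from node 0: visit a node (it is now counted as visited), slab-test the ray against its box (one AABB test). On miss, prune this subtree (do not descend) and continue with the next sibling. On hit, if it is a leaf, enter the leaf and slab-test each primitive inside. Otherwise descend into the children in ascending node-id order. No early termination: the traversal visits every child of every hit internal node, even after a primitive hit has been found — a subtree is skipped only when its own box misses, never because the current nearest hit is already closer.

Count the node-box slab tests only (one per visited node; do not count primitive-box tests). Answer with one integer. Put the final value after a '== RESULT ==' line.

Traverse from the root:
N0 x:[63/2,52] y:[35,111/2] z:[34,137/3] -> hit [35,137/3], descend [3, 18]
  N3 x:[39,52] y:[35,111/2] z:[34,136/3] -> hit [39,136/3], descend [11, 12]
    N11 x:[42,51] y:[103/2,111/2] z:[115/3,133/3] -> miss, prune
    N12 x:[39,52] y:[35,51] z:[34,136/3] -> hit [39,136/3], descend [4, 5]
      N4 x:[39,43] y:[35,42] z:[128/3,136/3] -> miss, prune
      N5 x:[95/2,52] y:[83/2,51] z:[34,121/3] -> miss, prune
  N18 x:[63/2,81/2] y:[36,49] z:[107/3,137/3] -> hit [36,81/2], descend [9, 14]
    N9 x:[63/2,79/2] y:[73/2,93/2] z:[122/3,137/3] -> miss, prune
    N14 x:[63/2,81/2] y:[36,49] z:[107/3,41] -> hit [36,81/2], descend [2, 7]
      N2 x:[32,81/2] y:[36,41] z:[107/3,41] -> hit [36,81/2], descend [8, 10]
        N8 x:[73/2,81/2] y:[36,40] z:[118/3,41] -> hit [118/3,40] leaf, test {P2(miss), P10@t=119/3}
        N10 x:[32,65/2] y:[81/2,41] z:[107/3,36] -> miss, prune
      N7 x:[63/2,75/2] y:[89/2,49] z:[118/3,121/3] -> miss, prune

Summary -> nodes [0, 3, 11, 12, 4, 5, 18, 9, 14, 2, 8, 10, 7]; box-tests=13; leaf-entries=1; first=P10

== RESULT ==
13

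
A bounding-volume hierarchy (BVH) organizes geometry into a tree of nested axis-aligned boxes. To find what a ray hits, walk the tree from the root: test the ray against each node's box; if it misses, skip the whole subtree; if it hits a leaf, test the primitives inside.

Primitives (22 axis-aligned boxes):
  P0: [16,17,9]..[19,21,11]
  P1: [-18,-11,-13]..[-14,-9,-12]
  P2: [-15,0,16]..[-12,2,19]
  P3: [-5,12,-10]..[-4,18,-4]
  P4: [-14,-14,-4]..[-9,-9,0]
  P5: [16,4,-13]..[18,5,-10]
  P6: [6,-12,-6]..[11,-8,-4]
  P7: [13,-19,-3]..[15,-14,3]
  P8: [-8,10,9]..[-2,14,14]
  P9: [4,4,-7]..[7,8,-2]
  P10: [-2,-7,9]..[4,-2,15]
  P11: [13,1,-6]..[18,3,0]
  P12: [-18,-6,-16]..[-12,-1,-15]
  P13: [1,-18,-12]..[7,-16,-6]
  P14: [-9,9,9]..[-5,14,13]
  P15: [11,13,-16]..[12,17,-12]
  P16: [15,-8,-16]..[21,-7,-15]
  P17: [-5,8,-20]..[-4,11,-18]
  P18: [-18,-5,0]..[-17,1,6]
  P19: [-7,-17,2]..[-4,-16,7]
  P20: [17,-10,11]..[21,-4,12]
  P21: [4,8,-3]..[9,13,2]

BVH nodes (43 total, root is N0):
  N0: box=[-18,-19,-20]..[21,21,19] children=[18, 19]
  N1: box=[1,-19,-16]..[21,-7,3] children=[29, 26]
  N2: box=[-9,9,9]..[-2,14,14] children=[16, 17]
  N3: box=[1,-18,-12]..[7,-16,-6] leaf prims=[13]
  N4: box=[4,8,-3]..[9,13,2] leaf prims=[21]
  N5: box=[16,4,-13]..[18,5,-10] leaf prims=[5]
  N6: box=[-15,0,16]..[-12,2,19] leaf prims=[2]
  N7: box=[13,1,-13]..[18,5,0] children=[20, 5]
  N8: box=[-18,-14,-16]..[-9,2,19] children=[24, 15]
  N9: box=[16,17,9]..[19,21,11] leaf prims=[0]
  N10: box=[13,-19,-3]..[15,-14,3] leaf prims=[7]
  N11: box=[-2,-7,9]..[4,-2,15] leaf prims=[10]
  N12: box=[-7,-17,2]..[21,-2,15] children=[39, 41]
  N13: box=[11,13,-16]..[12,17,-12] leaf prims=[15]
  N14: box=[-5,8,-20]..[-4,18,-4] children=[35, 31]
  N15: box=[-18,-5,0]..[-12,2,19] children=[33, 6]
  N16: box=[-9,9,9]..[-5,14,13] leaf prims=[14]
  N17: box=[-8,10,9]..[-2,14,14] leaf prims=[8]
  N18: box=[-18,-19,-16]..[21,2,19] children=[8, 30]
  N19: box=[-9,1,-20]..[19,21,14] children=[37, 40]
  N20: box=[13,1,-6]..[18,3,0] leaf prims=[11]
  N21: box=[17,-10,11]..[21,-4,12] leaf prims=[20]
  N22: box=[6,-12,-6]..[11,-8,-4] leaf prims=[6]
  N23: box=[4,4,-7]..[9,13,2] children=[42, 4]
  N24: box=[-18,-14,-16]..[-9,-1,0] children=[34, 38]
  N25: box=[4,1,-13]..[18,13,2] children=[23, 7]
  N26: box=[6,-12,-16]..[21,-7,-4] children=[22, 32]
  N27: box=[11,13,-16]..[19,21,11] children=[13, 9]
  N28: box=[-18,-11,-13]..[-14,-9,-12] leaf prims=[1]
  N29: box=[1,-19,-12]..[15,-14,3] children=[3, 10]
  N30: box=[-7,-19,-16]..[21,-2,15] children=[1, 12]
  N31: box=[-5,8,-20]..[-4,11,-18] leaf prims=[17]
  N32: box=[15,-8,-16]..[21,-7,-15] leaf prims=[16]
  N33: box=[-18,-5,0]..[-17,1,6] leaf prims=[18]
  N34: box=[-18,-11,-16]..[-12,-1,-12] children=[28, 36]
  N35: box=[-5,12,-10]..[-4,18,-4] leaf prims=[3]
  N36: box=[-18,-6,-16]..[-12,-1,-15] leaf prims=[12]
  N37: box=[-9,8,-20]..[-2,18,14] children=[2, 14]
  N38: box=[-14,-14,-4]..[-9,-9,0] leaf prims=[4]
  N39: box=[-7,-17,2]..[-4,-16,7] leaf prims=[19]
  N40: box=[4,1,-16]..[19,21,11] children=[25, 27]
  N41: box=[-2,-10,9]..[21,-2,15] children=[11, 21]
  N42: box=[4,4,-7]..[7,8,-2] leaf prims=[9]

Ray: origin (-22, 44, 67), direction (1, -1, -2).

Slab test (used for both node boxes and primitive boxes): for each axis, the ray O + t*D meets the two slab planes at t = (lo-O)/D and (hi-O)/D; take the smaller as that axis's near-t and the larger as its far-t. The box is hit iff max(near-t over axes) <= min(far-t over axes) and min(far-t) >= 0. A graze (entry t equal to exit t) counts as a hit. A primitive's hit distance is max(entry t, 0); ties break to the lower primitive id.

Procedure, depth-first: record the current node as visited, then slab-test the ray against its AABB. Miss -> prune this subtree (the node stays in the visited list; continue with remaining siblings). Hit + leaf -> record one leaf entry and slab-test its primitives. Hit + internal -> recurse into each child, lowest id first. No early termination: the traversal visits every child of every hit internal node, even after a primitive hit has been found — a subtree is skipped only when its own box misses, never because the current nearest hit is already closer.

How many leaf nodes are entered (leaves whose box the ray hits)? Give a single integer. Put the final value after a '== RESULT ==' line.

Traverse from the root:
N0 x:[4,43] y:[23,63] z:[24,87/2] -> hit [24,43], descend [18, 19]
  N18 x:[4,43] y:[42,63] z:[24,83/2] -> miss, prune
  N19 x:[13,41] y:[23,43] z:[53/2,87/2] -> hit [53/2,41], descend [37, 40]
    N37 x:[13,20] y:[26,36] z:[53/2,87/2] -> miss, prune
    N40 x:[26,41] y:[23,43] z:[28,83/2] -> hit [28,41], descend [25, 27]
      N25 x:[26,40] y:[31,43] z:[65/2,40] -> hit [65/2,40], descend [7, 23]
        N7 x:[35,40] y:[39,43] z:[67/2,40] -> hit [39,40], descend [5, 20]
          N5 x:[38,40] y:[39,40] z:[77/2,40] -> hit [39,40] leaf, test {P5@t=39}
          N20 x:[35,40] y:[41,43] z:[67/2,73/2] -> miss, prune
        N23 x:[26,31] y:[31,40] z:[65/2,37] -> miss, prune
      N27 x:[33,41] y:[23,31] z:[28,83/2] -> miss, prune

Summary -> nodes [0, 18, 19, 37, 40, 25, 7, 5, 20, 23, 27]; box-tests=11; leaf-entries=1; first=P5

== RESULT ==
1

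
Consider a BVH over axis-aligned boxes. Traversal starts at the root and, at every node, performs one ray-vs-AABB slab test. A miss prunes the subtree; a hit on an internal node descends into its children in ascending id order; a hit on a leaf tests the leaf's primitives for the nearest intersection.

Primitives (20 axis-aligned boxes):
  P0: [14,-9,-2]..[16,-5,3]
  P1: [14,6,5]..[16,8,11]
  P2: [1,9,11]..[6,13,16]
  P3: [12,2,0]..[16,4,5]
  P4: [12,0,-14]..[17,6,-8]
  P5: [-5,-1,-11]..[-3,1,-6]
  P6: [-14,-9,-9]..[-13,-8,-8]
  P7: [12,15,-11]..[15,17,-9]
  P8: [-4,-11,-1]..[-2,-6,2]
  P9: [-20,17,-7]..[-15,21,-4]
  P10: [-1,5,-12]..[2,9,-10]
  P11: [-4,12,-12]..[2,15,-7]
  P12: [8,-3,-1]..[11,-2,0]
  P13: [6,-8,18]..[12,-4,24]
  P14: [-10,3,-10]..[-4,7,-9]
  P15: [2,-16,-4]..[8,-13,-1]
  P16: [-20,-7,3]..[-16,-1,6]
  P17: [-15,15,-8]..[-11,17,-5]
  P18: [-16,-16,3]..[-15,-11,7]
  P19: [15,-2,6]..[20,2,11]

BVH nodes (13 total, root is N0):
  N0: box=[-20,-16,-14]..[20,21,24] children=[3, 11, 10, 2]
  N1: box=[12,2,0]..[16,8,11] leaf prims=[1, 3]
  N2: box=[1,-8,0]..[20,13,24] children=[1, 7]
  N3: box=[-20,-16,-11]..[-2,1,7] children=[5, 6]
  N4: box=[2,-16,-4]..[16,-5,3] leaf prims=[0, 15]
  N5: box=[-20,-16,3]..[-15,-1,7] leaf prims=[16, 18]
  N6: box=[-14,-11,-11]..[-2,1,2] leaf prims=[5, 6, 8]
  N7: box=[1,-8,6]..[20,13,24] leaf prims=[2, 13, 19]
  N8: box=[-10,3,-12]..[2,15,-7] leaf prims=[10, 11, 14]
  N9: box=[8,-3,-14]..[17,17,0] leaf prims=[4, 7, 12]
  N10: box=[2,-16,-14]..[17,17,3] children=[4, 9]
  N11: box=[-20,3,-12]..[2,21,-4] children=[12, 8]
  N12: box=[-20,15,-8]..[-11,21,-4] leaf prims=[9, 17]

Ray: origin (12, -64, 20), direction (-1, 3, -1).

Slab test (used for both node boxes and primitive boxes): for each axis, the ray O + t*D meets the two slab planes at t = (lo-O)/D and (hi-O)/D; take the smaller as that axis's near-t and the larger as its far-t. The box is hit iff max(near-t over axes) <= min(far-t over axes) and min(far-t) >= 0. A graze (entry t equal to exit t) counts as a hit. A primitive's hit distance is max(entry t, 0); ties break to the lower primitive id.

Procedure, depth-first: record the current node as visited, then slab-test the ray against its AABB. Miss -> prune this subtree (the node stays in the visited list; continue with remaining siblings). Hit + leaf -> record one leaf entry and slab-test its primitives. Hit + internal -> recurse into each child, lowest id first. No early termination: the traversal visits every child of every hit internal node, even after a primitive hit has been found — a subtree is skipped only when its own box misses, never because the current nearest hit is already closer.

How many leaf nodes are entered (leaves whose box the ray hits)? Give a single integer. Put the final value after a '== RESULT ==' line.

Traverse from the root:
N0 x:[-8,32] y:[16,85/3] z:[-4,34] -> hit [16,85/3], descend [2, 3, 10, 11]
  N2 x:[-8,11] y:[56/3,77/3] z:[-4,20] -> miss, prune
  N3 x:[14,32] y:[16,65/3] z:[13,31] -> hit [16,65/3], descend [5, 6]
    N5 x:[27,32] y:[16,21] z:[13,17] -> miss, prune
    N6 x:[14,26] y:[53/3,65/3] z:[18,31] -> hit [18,65/3] leaf, test {P5(miss), P6(miss), P8(miss)}
  N10 x:[-5,10] y:[16,27] z:[17,34] -> miss, prune
  N11 x:[10,32] y:[67/3,85/3] z:[24,32] -> hit [24,85/3], descend [8, 12]
    N8 x:[10,22] y:[67/3,79/3] z:[27,32] -> miss, prune
    N12 x:[23,32] y:[79/3,85/3] z:[24,28] -> hit [79/3,28] leaf, test {P9@t=27, P17@t=79/3}

order=[0, 2, 3, 5, 6, 10, 11, 8, 12]  |boxes|=9  |leaves|=2  hit=P17

== RESULT ==
2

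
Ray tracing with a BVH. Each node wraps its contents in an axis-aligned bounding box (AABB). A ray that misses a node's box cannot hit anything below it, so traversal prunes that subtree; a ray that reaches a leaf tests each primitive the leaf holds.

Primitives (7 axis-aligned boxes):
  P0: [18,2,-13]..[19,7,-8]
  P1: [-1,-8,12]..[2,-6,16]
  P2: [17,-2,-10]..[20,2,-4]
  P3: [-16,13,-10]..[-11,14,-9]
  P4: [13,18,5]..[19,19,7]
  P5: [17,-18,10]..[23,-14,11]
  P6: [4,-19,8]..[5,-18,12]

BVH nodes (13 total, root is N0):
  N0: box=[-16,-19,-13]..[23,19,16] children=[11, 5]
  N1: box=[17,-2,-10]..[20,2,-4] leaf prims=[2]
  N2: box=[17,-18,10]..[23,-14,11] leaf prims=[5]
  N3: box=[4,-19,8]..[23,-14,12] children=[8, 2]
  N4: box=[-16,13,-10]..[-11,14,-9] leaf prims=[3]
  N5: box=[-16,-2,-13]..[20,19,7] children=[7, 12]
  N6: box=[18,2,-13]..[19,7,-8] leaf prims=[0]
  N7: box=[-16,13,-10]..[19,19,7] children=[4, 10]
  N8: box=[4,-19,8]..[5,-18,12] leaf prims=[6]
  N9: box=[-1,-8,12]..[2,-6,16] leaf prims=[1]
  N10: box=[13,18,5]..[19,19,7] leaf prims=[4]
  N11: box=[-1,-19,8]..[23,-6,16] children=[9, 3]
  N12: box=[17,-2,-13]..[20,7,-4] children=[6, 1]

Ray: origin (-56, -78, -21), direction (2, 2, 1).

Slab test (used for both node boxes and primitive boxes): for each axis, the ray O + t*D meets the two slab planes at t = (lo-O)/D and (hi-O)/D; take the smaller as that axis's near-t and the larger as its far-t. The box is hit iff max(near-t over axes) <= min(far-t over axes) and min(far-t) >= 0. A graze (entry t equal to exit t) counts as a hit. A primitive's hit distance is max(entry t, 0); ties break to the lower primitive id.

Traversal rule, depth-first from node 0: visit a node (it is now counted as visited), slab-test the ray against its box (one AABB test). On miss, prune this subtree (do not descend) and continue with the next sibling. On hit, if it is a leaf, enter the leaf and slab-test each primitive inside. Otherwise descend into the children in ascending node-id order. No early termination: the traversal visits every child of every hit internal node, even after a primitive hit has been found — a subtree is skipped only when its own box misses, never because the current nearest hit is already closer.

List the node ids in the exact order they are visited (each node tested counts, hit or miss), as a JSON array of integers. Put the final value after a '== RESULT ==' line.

Traverse from the root:
N0 x:[20,79/2] y:[59/2,97/2] z:[8,37] -> hit [59/2,37], descend [5, 11]
  N5 x:[20,38] y:[38,97/2] z:[8,28] -> miss, prune
  N11 x:[55/2,79/2] y:[59/2,36] z:[29,37] -> hit [59/2,36], descend [3, 9]
    N3 x:[30,79/2] y:[59/2,32] z:[29,33] -> hit [30,32], descend [2, 8]
      N2 x:[73/2,79/2] y:[30,32] z:[31,32] -> miss, prune
      N8 x:[30,61/2] y:[59/2,30] z:[29,33] -> hit [30,30] leaf, test {P6@t=30}
    N9 x:[55/2,29] y:[35,36] z:[33,37] -> miss, prune

7 AABB tests over nodes [0, 5, 11, 3, 2, 8, 9]; 1 leaf entered; closest P6.

== RESULT ==
[0, 5, 11, 3, 2, 8, 9]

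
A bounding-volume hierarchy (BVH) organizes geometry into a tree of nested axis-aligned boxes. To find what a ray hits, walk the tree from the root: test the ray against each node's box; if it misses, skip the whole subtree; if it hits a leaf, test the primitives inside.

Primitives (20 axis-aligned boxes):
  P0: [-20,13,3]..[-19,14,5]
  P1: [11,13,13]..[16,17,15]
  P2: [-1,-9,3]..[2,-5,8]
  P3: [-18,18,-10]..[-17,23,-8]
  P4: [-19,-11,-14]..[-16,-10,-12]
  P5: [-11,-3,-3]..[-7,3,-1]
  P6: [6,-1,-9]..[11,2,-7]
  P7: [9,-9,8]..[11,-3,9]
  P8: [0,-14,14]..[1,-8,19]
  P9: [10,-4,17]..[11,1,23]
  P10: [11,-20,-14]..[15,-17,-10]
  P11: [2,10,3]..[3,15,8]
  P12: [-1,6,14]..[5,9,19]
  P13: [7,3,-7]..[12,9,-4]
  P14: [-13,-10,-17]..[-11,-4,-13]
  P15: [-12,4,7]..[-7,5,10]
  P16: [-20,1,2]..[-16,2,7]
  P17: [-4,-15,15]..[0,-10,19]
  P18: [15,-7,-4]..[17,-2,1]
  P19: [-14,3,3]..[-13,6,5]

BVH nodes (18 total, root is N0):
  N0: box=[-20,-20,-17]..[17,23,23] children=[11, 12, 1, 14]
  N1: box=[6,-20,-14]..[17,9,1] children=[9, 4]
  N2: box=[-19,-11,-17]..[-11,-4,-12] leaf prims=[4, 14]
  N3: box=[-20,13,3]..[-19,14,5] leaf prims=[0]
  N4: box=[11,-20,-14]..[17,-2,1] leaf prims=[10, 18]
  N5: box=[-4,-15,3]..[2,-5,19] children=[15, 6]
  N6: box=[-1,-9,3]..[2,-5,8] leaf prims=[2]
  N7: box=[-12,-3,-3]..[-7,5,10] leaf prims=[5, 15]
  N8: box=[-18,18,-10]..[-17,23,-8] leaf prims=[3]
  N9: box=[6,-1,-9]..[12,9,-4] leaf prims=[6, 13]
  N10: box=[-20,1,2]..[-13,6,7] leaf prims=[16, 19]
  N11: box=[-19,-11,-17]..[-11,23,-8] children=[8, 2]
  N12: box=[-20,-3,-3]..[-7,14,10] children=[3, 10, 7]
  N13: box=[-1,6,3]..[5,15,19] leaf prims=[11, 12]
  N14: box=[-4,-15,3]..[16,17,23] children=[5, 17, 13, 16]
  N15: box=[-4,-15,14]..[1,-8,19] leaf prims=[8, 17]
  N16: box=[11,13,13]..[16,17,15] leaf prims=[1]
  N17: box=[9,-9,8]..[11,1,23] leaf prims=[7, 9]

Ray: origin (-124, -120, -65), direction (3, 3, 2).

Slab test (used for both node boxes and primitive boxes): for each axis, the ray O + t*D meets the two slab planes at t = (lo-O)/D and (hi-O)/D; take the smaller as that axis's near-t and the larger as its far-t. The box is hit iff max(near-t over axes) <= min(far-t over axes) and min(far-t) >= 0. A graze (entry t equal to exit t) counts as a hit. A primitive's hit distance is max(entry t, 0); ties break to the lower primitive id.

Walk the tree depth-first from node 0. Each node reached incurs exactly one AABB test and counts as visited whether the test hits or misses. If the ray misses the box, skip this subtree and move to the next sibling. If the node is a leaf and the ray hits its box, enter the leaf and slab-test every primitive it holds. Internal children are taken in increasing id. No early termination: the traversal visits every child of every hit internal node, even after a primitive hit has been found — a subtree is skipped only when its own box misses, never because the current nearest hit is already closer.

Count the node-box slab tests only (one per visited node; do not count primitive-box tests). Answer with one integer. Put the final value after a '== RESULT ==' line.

Trace the traversal:
N0 x:[104/3,47] y:[100/3,143/3] z:[24,44] -> hit [104/3,44], descend [1, 11, 12, 14]
  N1 x:[130/3,47] y:[100/3,43] z:[51/2,33] -> miss, prune
  N11 x:[35,113/3] y:[109/3,143/3] z:[24,57/2] -> miss, prune
  N12 x:[104/3,39] y:[39,134/3] z:[31,75/2] -> miss, prune
  N14 x:[40,140/3] y:[35,137/3] z:[34,44] -> hit [40,44], descend [5, 13, 16, 17]
    N5 x:[40,42] y:[35,115/3] z:[34,42] -> miss, prune
    N13 x:[41,43] y:[42,45] z:[34,42] -> hit [42,42] leaf, test {P11(miss), P12@t=42}
    N16 x:[45,140/3] y:[133/3,137/3] z:[39,40] -> miss, prune
    N17 x:[133/3,45] y:[37,121/3] z:[73/2,44] -> miss, prune

9 AABB tests over nodes [0, 1, 11, 12, 14, 5, 13, 16, 17]; 1 leaf entered; closest P12.

== RESULT ==
9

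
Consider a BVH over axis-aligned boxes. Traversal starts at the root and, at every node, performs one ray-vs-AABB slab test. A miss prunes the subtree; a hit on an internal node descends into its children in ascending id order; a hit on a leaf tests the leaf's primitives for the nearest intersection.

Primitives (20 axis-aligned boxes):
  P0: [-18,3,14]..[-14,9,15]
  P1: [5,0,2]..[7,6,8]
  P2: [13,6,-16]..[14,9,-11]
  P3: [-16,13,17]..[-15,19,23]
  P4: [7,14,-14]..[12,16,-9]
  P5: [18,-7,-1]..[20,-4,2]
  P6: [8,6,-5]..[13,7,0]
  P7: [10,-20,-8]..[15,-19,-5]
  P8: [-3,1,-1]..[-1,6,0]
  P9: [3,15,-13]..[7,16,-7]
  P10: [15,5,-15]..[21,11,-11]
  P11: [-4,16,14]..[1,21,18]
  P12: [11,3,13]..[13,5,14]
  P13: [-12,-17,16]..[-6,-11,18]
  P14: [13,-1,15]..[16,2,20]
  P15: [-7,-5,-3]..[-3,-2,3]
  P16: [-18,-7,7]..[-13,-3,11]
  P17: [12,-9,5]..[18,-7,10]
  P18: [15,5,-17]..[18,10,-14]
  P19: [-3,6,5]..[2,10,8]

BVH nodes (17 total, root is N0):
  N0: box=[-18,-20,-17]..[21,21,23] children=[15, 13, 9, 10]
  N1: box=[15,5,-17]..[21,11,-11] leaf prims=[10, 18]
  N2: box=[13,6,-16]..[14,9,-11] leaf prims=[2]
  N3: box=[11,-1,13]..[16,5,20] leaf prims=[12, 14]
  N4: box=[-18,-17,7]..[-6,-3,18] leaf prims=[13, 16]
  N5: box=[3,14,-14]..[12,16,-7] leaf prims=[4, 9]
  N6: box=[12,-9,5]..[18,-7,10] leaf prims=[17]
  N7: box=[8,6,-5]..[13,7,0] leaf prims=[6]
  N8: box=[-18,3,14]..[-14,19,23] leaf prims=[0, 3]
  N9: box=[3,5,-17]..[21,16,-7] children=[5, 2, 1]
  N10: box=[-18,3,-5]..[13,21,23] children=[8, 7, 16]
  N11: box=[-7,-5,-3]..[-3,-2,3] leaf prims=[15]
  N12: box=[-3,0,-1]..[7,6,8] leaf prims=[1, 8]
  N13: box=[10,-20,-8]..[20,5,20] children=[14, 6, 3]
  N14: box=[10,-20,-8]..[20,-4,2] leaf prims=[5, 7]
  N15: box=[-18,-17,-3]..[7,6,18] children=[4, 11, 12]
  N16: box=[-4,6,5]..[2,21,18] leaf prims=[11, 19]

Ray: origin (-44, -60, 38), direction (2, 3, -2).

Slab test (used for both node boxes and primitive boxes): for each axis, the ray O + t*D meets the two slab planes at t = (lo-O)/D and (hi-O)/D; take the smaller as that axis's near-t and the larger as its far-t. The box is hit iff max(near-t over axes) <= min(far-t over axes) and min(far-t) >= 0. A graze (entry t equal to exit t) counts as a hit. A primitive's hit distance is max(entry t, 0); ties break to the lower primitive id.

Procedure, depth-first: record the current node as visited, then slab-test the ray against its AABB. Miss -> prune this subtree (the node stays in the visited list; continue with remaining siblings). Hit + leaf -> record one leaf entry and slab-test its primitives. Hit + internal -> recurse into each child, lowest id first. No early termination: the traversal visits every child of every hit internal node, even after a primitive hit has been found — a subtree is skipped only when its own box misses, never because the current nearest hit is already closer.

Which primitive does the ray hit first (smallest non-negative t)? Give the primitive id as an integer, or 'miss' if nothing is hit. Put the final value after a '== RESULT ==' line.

Trace the traversal:
N0 x:[13,65/2] y:[40/3,27] z:[15/2,55/2] -> hit [40/3,27], descend [9, 10, 13, 15]
  N9 x:[47/2,65/2] y:[65/3,76/3] z:[45/2,55/2] -> hit [47/2,76/3], descend [1, 2, 5]
    N1 x:[59/2,65/2] y:[65/3,71/3] z:[49/2,55/2] -> miss, prune
    N2 x:[57/2,29] y:[22,23] z:[49/2,27] -> miss, prune
    N5 x:[47/2,28] y:[74/3,76/3] z:[45/2,26] -> hit [74/3,76/3] leaf, test {P4(miss), P9@t=25}
  N10 x:[13,57/2] y:[21,27] z:[15/2,43/2] -> hit [21,43/2], descend [7, 8, 16]
    N7 x:[26,57/2] y:[22,67/3] z:[19,43/2] -> miss, prune
    N8 x:[13,15] y:[21,79/3] z:[15/2,12] -> miss, prune
    N16 x:[20,23] y:[22,27] z:[10,33/2] -> miss, prune
  N13 x:[27,32] y:[40/3,65/3] z:[9,23] -> miss, prune
  N15 x:[13,51/2] y:[43/3,22] z:[10,41/2] -> hit [43/3,41/2], descend [4, 11, 12]
    N4 x:[13,19] y:[43/3,19] z:[10,31/2] -> hit [43/3,31/2] leaf, test {P13(miss), P16(miss)}
    N11 x:[37/2,41/2] y:[55/3,58/3] z:[35/2,41/2] -> hit [37/2,58/3] leaf, test {P15@t=37/2}
    N12 x:[41/2,51/2] y:[20,22] z:[15,39/2] -> miss, prune

Visited [0, 9, 1, 2, 5, 10, 7, 8, 16, 13, 15, 4, 11, 12]. Tests: 14 box, 3 leaf. Nearest: P15.

== RESULT ==
15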